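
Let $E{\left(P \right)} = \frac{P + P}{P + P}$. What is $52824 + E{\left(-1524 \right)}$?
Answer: $52825$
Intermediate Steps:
$E{\left(P \right)} = 1$ ($E{\left(P \right)} = \frac{2 P}{2 P} = 2 P \frac{1}{2 P} = 1$)
$52824 + E{\left(-1524 \right)} = 52824 + 1 = 52825$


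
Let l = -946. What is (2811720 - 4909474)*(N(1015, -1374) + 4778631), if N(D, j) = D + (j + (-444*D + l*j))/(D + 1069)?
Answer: -5224262312585909/521 ≈ -1.0027e+13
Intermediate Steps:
N(D, j) = D + (-945*j - 444*D)/(1069 + D) (N(D, j) = D + (j + (-444*D - 946*j))/(D + 1069) = D + (j + (-946*j - 444*D))/(1069 + D) = D + (-945*j - 444*D)/(1069 + D))
(2811720 - 4909474)*(N(1015, -1374) + 4778631) = (2811720 - 4909474)*((1015² - 945*(-1374) + 625*1015)/(1069 + 1015) + 4778631) = -2097754*((1030225 + 1298430 + 634375)/2084 + 4778631) = -2097754*((1/2084)*2963030 + 4778631) = -2097754*(1481515/1042 + 4778631) = -2097754*4980815017/1042 = -5224262312585909/521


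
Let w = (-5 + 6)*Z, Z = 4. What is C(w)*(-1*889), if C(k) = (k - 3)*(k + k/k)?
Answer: -4445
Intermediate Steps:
w = 4 (w = (-5 + 6)*4 = 1*4 = 4)
C(k) = (1 + k)*(-3 + k) (C(k) = (-3 + k)*(k + 1) = (-3 + k)*(1 + k) = (1 + k)*(-3 + k))
C(w)*(-1*889) = (-3 + 4² - 2*4)*(-1*889) = (-3 + 16 - 8)*(-889) = 5*(-889) = -4445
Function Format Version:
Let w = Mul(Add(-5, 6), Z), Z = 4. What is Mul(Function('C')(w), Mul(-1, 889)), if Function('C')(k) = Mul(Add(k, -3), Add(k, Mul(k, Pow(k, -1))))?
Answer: -4445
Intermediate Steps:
w = 4 (w = Mul(Add(-5, 6), 4) = Mul(1, 4) = 4)
Function('C')(k) = Mul(Add(1, k), Add(-3, k)) (Function('C')(k) = Mul(Add(-3, k), Add(k, 1)) = Mul(Add(-3, k), Add(1, k)) = Mul(Add(1, k), Add(-3, k)))
Mul(Function('C')(w), Mul(-1, 889)) = Mul(Add(-3, Pow(4, 2), Mul(-2, 4)), Mul(-1, 889)) = Mul(Add(-3, 16, -8), -889) = Mul(5, -889) = -4445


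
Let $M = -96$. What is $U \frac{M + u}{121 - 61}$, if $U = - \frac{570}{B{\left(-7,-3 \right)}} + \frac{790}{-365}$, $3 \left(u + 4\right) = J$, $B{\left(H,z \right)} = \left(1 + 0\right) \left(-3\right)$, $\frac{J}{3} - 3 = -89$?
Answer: $- \frac{212536}{365} \approx -582.29$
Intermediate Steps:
$J = -258$ ($J = 9 + 3 \left(-89\right) = 9 - 267 = -258$)
$B{\left(H,z \right)} = -3$ ($B{\left(H,z \right)} = 1 \left(-3\right) = -3$)
$u = -90$ ($u = -4 + \frac{1}{3} \left(-258\right) = -4 - 86 = -90$)
$U = \frac{13712}{73}$ ($U = - \frac{570}{-3} + \frac{790}{-365} = \left(-570\right) \left(- \frac{1}{3}\right) + 790 \left(- \frac{1}{365}\right) = 190 - \frac{158}{73} = \frac{13712}{73} \approx 187.84$)
$U \frac{M + u}{121 - 61} = \frac{13712 \frac{-96 - 90}{121 - 61}}{73} = \frac{13712 \left(- \frac{186}{60}\right)}{73} = \frac{13712 \left(\left(-186\right) \frac{1}{60}\right)}{73} = \frac{13712}{73} \left(- \frac{31}{10}\right) = - \frac{212536}{365}$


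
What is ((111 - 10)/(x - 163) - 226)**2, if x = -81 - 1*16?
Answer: 3464617321/67600 ≈ 51252.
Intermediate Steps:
x = -97 (x = -81 - 16 = -97)
((111 - 10)/(x - 163) - 226)**2 = ((111 - 10)/(-97 - 163) - 226)**2 = (101/(-260) - 226)**2 = (101*(-1/260) - 226)**2 = (-101/260 - 226)**2 = (-58861/260)**2 = 3464617321/67600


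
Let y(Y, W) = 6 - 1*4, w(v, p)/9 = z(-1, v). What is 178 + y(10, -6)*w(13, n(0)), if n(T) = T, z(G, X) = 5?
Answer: 268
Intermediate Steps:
w(v, p) = 45 (w(v, p) = 9*5 = 45)
y(Y, W) = 2 (y(Y, W) = 6 - 4 = 2)
178 + y(10, -6)*w(13, n(0)) = 178 + 2*45 = 178 + 90 = 268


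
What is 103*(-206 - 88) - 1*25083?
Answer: -55365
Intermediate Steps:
103*(-206 - 88) - 1*25083 = 103*(-294) - 25083 = -30282 - 25083 = -55365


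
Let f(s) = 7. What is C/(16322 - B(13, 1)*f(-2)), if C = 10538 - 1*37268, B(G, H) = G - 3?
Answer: -13365/8126 ≈ -1.6447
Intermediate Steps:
B(G, H) = -3 + G
C = -26730 (C = 10538 - 37268 = -26730)
C/(16322 - B(13, 1)*f(-2)) = -26730/(16322 - (-3 + 13)*7) = -26730/(16322 - 10*7) = -26730/(16322 - 1*70) = -26730/(16322 - 70) = -26730/16252 = -26730*1/16252 = -13365/8126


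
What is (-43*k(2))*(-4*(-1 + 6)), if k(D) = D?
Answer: 1720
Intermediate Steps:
(-43*k(2))*(-4*(-1 + 6)) = (-43*2)*(-4*(-1 + 6)) = -(-344)*5 = -86*(-20) = 1720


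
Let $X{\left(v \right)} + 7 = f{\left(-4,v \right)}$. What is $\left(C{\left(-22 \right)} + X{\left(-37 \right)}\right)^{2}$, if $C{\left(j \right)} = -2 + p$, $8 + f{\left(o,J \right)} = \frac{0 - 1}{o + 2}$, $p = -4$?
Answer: $\frac{1681}{4} \approx 420.25$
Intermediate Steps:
$f{\left(o,J \right)} = -8 - \frac{1}{2 + o}$ ($f{\left(o,J \right)} = -8 + \frac{0 - 1}{o + 2} = -8 - \frac{1}{2 + o}$)
$X{\left(v \right)} = - \frac{29}{2}$ ($X{\left(v \right)} = -7 + \frac{-17 - -32}{2 - 4} = -7 + \frac{-17 + 32}{-2} = -7 - \frac{15}{2} = - \frac{29}{2}$)
$C{\left(j \right)} = -6$ ($C{\left(j \right)} = -2 - 4 = -6$)
$\left(C{\left(-22 \right)} + X{\left(-37 \right)}\right)^{2} = \left(-6 - \frac{29}{2}\right)^{2} = \left(- \frac{41}{2}\right)^{2} = \frac{1681}{4}$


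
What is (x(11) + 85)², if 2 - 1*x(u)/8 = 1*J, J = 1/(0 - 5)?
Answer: 263169/25 ≈ 10527.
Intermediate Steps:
J = -⅕ (J = 1/(-5) = -⅕ ≈ -0.20000)
x(u) = 88/5 (x(u) = 16 - 8*(-1)/5 = 16 - 8*(-⅕) = 16 + 8/5 = 88/5)
(x(11) + 85)² = (88/5 + 85)² = (513/5)² = 263169/25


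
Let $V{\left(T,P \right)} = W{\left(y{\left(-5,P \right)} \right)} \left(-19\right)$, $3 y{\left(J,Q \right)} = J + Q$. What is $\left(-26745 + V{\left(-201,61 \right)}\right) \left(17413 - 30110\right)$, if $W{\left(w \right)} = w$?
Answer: $\frac{1032253403}{3} \approx 3.4408 \cdot 10^{8}$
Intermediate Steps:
$y{\left(J,Q \right)} = \frac{J}{3} + \frac{Q}{3}$ ($y{\left(J,Q \right)} = \frac{J + Q}{3} = \frac{J}{3} + \frac{Q}{3}$)
$V{\left(T,P \right)} = \frac{95}{3} - \frac{19 P}{3}$ ($V{\left(T,P \right)} = \left(\frac{1}{3} \left(-5\right) + \frac{P}{3}\right) \left(-19\right) = \left(- \frac{5}{3} + \frac{P}{3}\right) \left(-19\right) = \frac{95}{3} - \frac{19 P}{3}$)
$\left(-26745 + V{\left(-201,61 \right)}\right) \left(17413 - 30110\right) = \left(-26745 + \left(\frac{95}{3} - \frac{1159}{3}\right)\right) \left(17413 - 30110\right) = \left(-26745 + \left(\frac{95}{3} - \frac{1159}{3}\right)\right) \left(-12697\right) = \left(-26745 - \frac{1064}{3}\right) \left(-12697\right) = \left(- \frac{81299}{3}\right) \left(-12697\right) = \frac{1032253403}{3}$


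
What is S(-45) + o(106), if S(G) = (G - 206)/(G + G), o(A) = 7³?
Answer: 31121/90 ≈ 345.79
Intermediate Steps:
o(A) = 343
S(G) = (-206 + G)/(2*G) (S(G) = (-206 + G)/((2*G)) = (-206 + G)*(1/(2*G)) = (-206 + G)/(2*G))
S(-45) + o(106) = (½)*(-206 - 45)/(-45) + 343 = (½)*(-1/45)*(-251) + 343 = 251/90 + 343 = 31121/90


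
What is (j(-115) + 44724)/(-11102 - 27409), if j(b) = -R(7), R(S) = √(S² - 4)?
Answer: -14908/12837 + √5/12837 ≈ -1.1612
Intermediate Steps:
R(S) = √(-4 + S²)
j(b) = -3*√5 (j(b) = -√(-4 + 7²) = -√(-4 + 49) = -√45 = -3*√5)
(j(-115) + 44724)/(-11102 - 27409) = (-3*√5 + 44724)/(-11102 - 27409) = (44724 - 3*√5)/(-38511) = (44724 - 3*√5)*(-1/38511) = -14908/12837 + √5/12837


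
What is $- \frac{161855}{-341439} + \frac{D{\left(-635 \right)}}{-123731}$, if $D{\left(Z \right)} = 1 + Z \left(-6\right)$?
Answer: $\frac{18725256976}{42246588909} \approx 0.44324$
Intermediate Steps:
$D{\left(Z \right)} = 1 - 6 Z$
$- \frac{161855}{-341439} + \frac{D{\left(-635 \right)}}{-123731} = - \frac{161855}{-341439} + \frac{1 - -3810}{-123731} = \left(-161855\right) \left(- \frac{1}{341439}\right) + \left(1 + 3810\right) \left(- \frac{1}{123731}\right) = \frac{161855}{341439} + 3811 \left(- \frac{1}{123731}\right) = \frac{161855}{341439} - \frac{3811}{123731} = \frac{18725256976}{42246588909}$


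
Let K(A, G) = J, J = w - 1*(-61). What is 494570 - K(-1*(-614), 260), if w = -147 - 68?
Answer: 494724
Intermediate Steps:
w = -215
J = -154 (J = -215 - 1*(-61) = -215 + 61 = -154)
K(A, G) = -154
494570 - K(-1*(-614), 260) = 494570 - 1*(-154) = 494570 + 154 = 494724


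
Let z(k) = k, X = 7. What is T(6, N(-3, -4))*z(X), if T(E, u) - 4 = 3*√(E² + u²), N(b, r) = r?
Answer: 28 + 42*√13 ≈ 179.43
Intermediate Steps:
T(E, u) = 4 + 3*√(E² + u²)
T(6, N(-3, -4))*z(X) = (4 + 3*√(6² + (-4)²))*7 = (4 + 3*√(36 + 16))*7 = (4 + 3*√52)*7 = (4 + 3*(2*√13))*7 = (4 + 6*√13)*7 = 28 + 42*√13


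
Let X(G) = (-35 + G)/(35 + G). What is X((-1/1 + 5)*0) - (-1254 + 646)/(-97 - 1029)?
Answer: -867/563 ≈ -1.5400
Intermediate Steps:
X(G) = (-35 + G)/(35 + G)
X((-1/1 + 5)*0) - (-1254 + 646)/(-97 - 1029) = (-35 + (-1/1 + 5)*0)/(35 + (-1/1 + 5)*0) - (-1254 + 646)/(-97 - 1029) = (-35 + (-1*1 + 5)*0)/(35 + (-1*1 + 5)*0) - (-608)/(-1126) = (-35 + (-1 + 5)*0)/(35 + (-1 + 5)*0) - (-608)*(-1)/1126 = (-35 + 4*0)/(35 + 4*0) - 1*304/563 = (-35 + 0)/(35 + 0) - 304/563 = -35/35 - 304/563 = (1/35)*(-35) - 304/563 = -1 - 304/563 = -867/563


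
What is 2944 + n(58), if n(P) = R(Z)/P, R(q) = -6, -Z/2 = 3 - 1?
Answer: 85373/29 ≈ 2943.9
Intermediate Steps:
Z = -4 (Z = -2*(3 - 1) = -2*2 = -4)
n(P) = -6/P
2944 + n(58) = 2944 - 6/58 = 2944 - 6*1/58 = 2944 - 3/29 = 85373/29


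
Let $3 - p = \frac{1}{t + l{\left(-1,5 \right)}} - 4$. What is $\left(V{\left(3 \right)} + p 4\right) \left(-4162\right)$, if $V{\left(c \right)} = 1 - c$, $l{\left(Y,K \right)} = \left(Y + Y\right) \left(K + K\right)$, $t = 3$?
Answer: $- \frac{1856252}{17} \approx -1.0919 \cdot 10^{5}$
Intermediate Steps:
$l{\left(Y,K \right)} = 4 K Y$ ($l{\left(Y,K \right)} = 2 Y 2 K = 4 K Y$)
$p = \frac{120}{17}$ ($p = 3 - \left(\frac{1}{3 + 4 \cdot 5 \left(-1\right)} - 4\right) = 3 - \left(\frac{1}{3 - 20} - 4\right) = 3 - \left(\frac{1}{-17} - 4\right) = 3 - \left(- \frac{1}{17} - 4\right) = 3 - - \frac{69}{17} = 3 + \frac{69}{17} = \frac{120}{17} \approx 7.0588$)
$\left(V{\left(3 \right)} + p 4\right) \left(-4162\right) = \left(\left(1 - 3\right) + \frac{120}{17} \cdot 4\right) \left(-4162\right) = \left(\left(1 - 3\right) + \frac{480}{17}\right) \left(-4162\right) = \left(-2 + \frac{480}{17}\right) \left(-4162\right) = \frac{446}{17} \left(-4162\right) = - \frac{1856252}{17}$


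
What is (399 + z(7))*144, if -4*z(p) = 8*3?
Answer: 56592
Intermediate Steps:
z(p) = -6 (z(p) = -2*3 = -1/4*24 = -6)
(399 + z(7))*144 = (399 - 6)*144 = 393*144 = 56592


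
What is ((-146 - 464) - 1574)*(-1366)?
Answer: 2983344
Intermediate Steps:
((-146 - 464) - 1574)*(-1366) = (-610 - 1574)*(-1366) = -2184*(-1366) = 2983344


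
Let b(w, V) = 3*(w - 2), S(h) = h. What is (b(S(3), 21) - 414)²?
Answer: 168921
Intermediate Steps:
b(w, V) = -6 + 3*w (b(w, V) = 3*(-2 + w) = -6 + 3*w)
(b(S(3), 21) - 414)² = ((-6 + 3*3) - 414)² = ((-6 + 9) - 414)² = (3 - 414)² = (-411)² = 168921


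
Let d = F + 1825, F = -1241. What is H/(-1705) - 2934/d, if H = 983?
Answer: -2788271/497860 ≈ -5.6005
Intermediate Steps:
d = 584 (d = -1241 + 1825 = 584)
H/(-1705) - 2934/d = 983/(-1705) - 2934/584 = 983*(-1/1705) - 2934*1/584 = -983/1705 - 1467/292 = -2788271/497860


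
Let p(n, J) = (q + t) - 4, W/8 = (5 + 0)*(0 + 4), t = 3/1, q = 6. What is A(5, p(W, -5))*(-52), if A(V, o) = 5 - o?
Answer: 0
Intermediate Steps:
t = 3 (t = 3*1 = 3)
W = 160 (W = 8*((5 + 0)*(0 + 4)) = 8*(5*4) = 8*20 = 160)
p(n, J) = 5 (p(n, J) = (6 + 3) - 4 = 9 - 4 = 5)
A(5, p(W, -5))*(-52) = (5 - 1*5)*(-52) = (5 - 5)*(-52) = 0*(-52) = 0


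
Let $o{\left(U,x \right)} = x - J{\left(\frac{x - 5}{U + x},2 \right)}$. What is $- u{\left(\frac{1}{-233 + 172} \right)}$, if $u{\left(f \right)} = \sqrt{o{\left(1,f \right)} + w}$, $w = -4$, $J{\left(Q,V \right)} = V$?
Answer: $- \frac{i \sqrt{22387}}{61} \approx - 2.4528 i$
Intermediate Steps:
$o{\left(U,x \right)} = -2 + x$ ($o{\left(U,x \right)} = x - 2 = -2 + x$)
$u{\left(f \right)} = \sqrt{-6 + f}$ ($u{\left(f \right)} = \sqrt{\left(-2 + f\right) - 4} = \sqrt{-6 + f}$)
$- u{\left(\frac{1}{-233 + 172} \right)} = - \sqrt{-6 + \frac{1}{-233 + 172}} = - \sqrt{-6 + \frac{1}{-61}} = - \sqrt{-6 - \frac{1}{61}} = - \sqrt{- \frac{367}{61}} = - \frac{i \sqrt{22387}}{61}$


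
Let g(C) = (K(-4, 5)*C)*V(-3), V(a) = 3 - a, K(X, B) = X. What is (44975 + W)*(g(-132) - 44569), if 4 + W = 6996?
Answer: -2151485767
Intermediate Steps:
W = 6992 (W = -4 + 6996 = 6992)
g(C) = -24*C (g(C) = (-4*C)*(3 - 1*(-3)) = (-4*C)*(3 + 3) = -4*C*6 = -24*C)
(44975 + W)*(g(-132) - 44569) = (44975 + 6992)*(-24*(-132) - 44569) = 51967*(3168 - 44569) = 51967*(-41401) = -2151485767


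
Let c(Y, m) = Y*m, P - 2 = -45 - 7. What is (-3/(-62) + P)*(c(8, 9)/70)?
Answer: -55746/1085 ≈ -51.379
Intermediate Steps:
P = -50 (P = 2 + (-45 - 7) = 2 - 52 = -50)
(-3/(-62) + P)*(c(8, 9)/70) = (-3/(-62) - 50)*((8*9)/70) = (-3*(-1/62) - 50)*(72*(1/70)) = (3/62 - 50)*(36/35) = -3097/62*36/35 = -55746/1085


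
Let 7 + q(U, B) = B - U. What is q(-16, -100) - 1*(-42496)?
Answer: 42405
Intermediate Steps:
q(U, B) = -7 + B - U (q(U, B) = -7 + (B - U) = -7 + B - U)
q(-16, -100) - 1*(-42496) = (-7 - 100 - 1*(-16)) - 1*(-42496) = (-7 - 100 + 16) + 42496 = -91 + 42496 = 42405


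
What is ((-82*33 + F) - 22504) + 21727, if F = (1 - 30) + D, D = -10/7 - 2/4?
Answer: -49195/14 ≈ -3513.9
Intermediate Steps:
D = -27/14 (D = -10*⅐ - 2*¼ = -10/7 - ½ = -27/14 ≈ -1.9286)
F = -433/14 (F = (1 - 30) - 27/14 = -29 - 27/14 = -433/14 ≈ -30.929)
((-82*33 + F) - 22504) + 21727 = ((-82*33 - 433/14) - 22504) + 21727 = ((-2706 - 433/14) - 22504) + 21727 = (-38317/14 - 22504) + 21727 = -353373/14 + 21727 = -49195/14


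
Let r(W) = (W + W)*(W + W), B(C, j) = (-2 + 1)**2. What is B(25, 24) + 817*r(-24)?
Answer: 1882369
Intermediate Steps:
B(C, j) = 1 (B(C, j) = (-1)**2 = 1)
r(W) = 4*W**2 (r(W) = (2*W)*(2*W) = 4*W**2)
B(25, 24) + 817*r(-24) = 1 + 817*(4*(-24)**2) = 1 + 817*(4*576) = 1 + 817*2304 = 1 + 1882368 = 1882369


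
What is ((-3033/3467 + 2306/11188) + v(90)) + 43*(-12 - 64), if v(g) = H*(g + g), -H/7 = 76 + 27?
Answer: -2580398834255/19394398 ≈ -1.3305e+5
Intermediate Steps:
H = -721 (H = -7*(76 + 27) = -7*103 = -721)
v(g) = -1442*g (v(g) = -721*(g + g) = -1442*g)
((-3033/3467 + 2306/11188) + v(90)) + 43*(-12 - 64) = ((-3033/3467 + 2306/11188) - 1442*90) + 43*(-12 - 64) = ((-3033*1/3467 + 2306*(1/11188)) - 129780) + 43*(-76) = ((-3033/3467 + 1153/5594) - 129780) - 3268 = (-12969151/19394398 - 129780) - 3268 = -2517017941591/19394398 - 3268 = -2580398834255/19394398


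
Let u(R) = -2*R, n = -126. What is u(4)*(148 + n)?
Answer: -176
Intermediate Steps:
u(4)*(148 + n) = (-2*4)*(148 - 126) = -8*22 = -176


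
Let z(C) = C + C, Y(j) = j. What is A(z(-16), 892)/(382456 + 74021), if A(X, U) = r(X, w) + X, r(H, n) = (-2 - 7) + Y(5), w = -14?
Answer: -12/152159 ≈ -7.8865e-5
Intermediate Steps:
r(H, n) = -4 (r(H, n) = (-2 - 7) + 5 = -9 + 5 = -4)
z(C) = 2*C
A(X, U) = -4 + X
A(z(-16), 892)/(382456 + 74021) = (-4 + 2*(-16))/(382456 + 74021) = (-4 - 32)/456477 = -36*1/456477 = -12/152159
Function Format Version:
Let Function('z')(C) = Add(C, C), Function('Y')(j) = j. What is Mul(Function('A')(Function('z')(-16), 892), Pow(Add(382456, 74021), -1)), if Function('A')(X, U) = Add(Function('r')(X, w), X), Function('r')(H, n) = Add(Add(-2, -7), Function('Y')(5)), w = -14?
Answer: Rational(-12, 152159) ≈ -7.8865e-5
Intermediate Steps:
Function('r')(H, n) = -4 (Function('r')(H, n) = Add(Add(-2, -7), 5) = Add(-9, 5) = -4)
Function('z')(C) = Mul(2, C)
Function('A')(X, U) = Add(-4, X)
Mul(Function('A')(Function('z')(-16), 892), Pow(Add(382456, 74021), -1)) = Mul(Add(-4, Mul(2, -16)), Pow(Add(382456, 74021), -1)) = Mul(Add(-4, -32), Pow(456477, -1)) = Mul(-36, Rational(1, 456477)) = Rational(-12, 152159)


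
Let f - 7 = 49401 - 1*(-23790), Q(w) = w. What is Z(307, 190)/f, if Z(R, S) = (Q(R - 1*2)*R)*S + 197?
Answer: 17790847/73198 ≈ 243.05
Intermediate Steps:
Z(R, S) = 197 + R*S*(-2 + R) (Z(R, S) = ((R - 1*2)*R)*S + 197 = ((R - 2)*R)*S + 197 = ((-2 + R)*R)*S + 197 = (R*(-2 + R))*S + 197 = R*S*(-2 + R) + 197 = 197 + R*S*(-2 + R))
f = 73198 (f = 7 + (49401 - 1*(-23790)) = 7 + (49401 + 23790) = 7 + 73191 = 73198)
Z(307, 190)/f = (197 + 307*190*(-2 + 307))/73198 = (197 + 307*190*305)*(1/73198) = (197 + 17790650)*(1/73198) = 17790847*(1/73198) = 17790847/73198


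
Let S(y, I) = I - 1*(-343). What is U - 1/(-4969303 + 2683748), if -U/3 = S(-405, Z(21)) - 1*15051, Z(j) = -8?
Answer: 100902682141/2285555 ≈ 44148.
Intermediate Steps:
S(y, I) = 343 + I (S(y, I) = I + 343 = 343 + I)
U = 44148 (U = -3*((343 - 8) - 1*15051) = -3*(335 - 15051) = -3*(-14716) = 44148)
U - 1/(-4969303 + 2683748) = 44148 - 1/(-4969303 + 2683748) = 44148 - 1/(-2285555) = 44148 - 1*(-1/2285555) = 44148 + 1/2285555 = 100902682141/2285555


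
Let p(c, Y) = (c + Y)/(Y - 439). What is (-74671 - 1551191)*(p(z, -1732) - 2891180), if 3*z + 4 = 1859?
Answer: 785010030143542/167 ≈ 4.7007e+12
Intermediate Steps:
z = 1855/3 (z = -4/3 + (⅓)*1859 = -4/3 + 1859/3 = 1855/3 ≈ 618.33)
p(c, Y) = (Y + c)/(-439 + Y)
(-74671 - 1551191)*(p(z, -1732) - 2891180) = (-74671 - 1551191)*((-1732 + 1855/3)/(-439 - 1732) - 2891180) = -1625862*(-3341/3/(-2171) - 2891180) = -1625862*(-1/2171*(-3341/3) - 2891180) = -1625862*(257/501 - 2891180) = -1625862*(-1448480923/501) = 785010030143542/167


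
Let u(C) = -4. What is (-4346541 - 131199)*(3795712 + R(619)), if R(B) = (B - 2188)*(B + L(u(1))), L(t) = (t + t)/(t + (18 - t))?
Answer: -12650503585100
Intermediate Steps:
L(t) = t/9 (L(t) = (2*t)/18 = (2*t)*(1/18) = t/9)
R(B) = (-2188 + B)*(-4/9 + B) (R(B) = (B - 2188)*(B + (⅑)*(-4)) = (-2188 + B)*(B - 4/9) = (-2188 + B)*(-4/9 + B))
(-4346541 - 131199)*(3795712 + R(619)) = (-4346541 - 131199)*(3795712 + (8752/9 + 619² - 19696/9*619)) = -4477740*(3795712 + (8752/9 + 383161 - 12191824/9)) = -4477740*(3795712 - 2911541/3) = -4477740*8475595/3 = -12650503585100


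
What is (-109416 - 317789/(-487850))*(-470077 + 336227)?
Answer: 142893649700047/9757 ≈ 1.4645e+10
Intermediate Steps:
(-109416 - 317789/(-487850))*(-470077 + 336227) = (-109416 - 317789*(-1/487850))*(-133850) = (-109416 + 317789/487850)*(-133850) = -53378277811/487850*(-133850) = 142893649700047/9757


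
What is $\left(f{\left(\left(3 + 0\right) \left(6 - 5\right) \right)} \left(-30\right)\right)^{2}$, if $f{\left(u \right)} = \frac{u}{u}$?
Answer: $900$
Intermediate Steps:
$f{\left(u \right)} = 1$
$\left(f{\left(\left(3 + 0\right) \left(6 - 5\right) \right)} \left(-30\right)\right)^{2} = \left(1 \left(-30\right)\right)^{2} = \left(-30\right)^{2} = 900$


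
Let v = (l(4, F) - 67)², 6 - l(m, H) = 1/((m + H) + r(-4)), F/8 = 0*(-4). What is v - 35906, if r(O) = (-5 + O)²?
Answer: -232526254/7225 ≈ -32184.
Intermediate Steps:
F = 0 (F = 8*(0*(-4)) = 8*0 = 0)
l(m, H) = 6 - 1/(81 + H + m) (l(m, H) = 6 - 1/((m + H) + (-5 - 4)²) = 6 - 1/((H + m) + (-9)²) = 6 - 1/((H + m) + 81) = 6 - 1/(81 + H + m))
v = 26894596/7225 (v = ((485 + 6*0 + 6*4)/(81 + 0 + 4) - 67)² = ((485 + 0 + 24)/85 - 67)² = ((1/85)*509 - 67)² = (509/85 - 67)² = (-5186/85)² = 26894596/7225 ≈ 3722.4)
v - 35906 = 26894596/7225 - 35906 = -232526254/7225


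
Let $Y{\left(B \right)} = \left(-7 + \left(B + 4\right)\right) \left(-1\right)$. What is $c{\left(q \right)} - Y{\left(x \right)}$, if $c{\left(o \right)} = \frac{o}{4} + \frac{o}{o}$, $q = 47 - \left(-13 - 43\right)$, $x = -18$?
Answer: $\frac{23}{4} \approx 5.75$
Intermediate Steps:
$q = 103$ ($q = 47 - -56 = 47 + 56 = 103$)
$c{\left(o \right)} = 1 + \frac{o}{4}$ ($c{\left(o \right)} = o \frac{1}{4} + 1 = \frac{o}{4} + 1 = 1 + \frac{o}{4}$)
$Y{\left(B \right)} = 3 - B$ ($Y{\left(B \right)} = \left(-7 + \left(4 + B\right)\right) \left(-1\right) = \left(-3 + B\right) \left(-1\right) = 3 - B$)
$c{\left(q \right)} - Y{\left(x \right)} = \left(1 + \frac{1}{4} \cdot 103\right) - \left(3 - -18\right) = \left(1 + \frac{103}{4}\right) - \left(3 + 18\right) = \frac{107}{4} - 21 = \frac{23}{4}$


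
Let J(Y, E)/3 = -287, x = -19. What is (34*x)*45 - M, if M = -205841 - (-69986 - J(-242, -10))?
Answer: 107646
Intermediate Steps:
J(Y, E) = -861 (J(Y, E) = 3*(-287) = -861)
M = -136716 (M = -205841 - (-69986 - 1*(-861)) = -205841 - (-69986 + 861) = -205841 - 1*(-69125) = -205841 + 69125 = -136716)
(34*x)*45 - M = (34*(-19))*45 - 1*(-136716) = -646*45 + 136716 = -29070 + 136716 = 107646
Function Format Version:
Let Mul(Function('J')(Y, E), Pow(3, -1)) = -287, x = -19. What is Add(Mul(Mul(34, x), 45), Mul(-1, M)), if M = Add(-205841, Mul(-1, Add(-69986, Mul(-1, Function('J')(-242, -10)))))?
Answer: 107646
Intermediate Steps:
Function('J')(Y, E) = -861 (Function('J')(Y, E) = Mul(3, -287) = -861)
M = -136716 (M = Add(-205841, Mul(-1, Add(-69986, Mul(-1, -861)))) = Add(-205841, Mul(-1, Add(-69986, 861))) = Add(-205841, Mul(-1, -69125)) = Add(-205841, 69125) = -136716)
Add(Mul(Mul(34, x), 45), Mul(-1, M)) = Add(Mul(Mul(34, -19), 45), Mul(-1, -136716)) = Add(Mul(-646, 45), 136716) = Add(-29070, 136716) = 107646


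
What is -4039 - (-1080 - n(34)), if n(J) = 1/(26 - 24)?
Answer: -5917/2 ≈ -2958.5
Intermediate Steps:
n(J) = ½ (n(J) = 1/2 = ½)
-4039 - (-1080 - n(34)) = -4039 - (-1080 - 1*½) = -4039 - (-1080 - ½) = -4039 - 1*(-2161/2) = -4039 + 2161/2 = -5917/2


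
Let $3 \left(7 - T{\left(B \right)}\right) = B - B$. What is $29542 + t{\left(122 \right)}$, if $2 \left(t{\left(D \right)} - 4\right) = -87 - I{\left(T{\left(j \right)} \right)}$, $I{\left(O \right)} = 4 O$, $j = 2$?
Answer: $\frac{58977}{2} \approx 29489.0$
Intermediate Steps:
$T{\left(B \right)} = 7$ ($T{\left(B \right)} = 7 - \frac{B - B}{3} = 7 - 0 = 7 + 0 = 7$)
$t{\left(D \right)} = - \frac{107}{2}$ ($t{\left(D \right)} = 4 + \frac{-87 - 4 \cdot 7}{2} = 4 + \frac{-87 - 28}{2} = 4 + \frac{1}{2} \left(-115\right) = 4 - \frac{115}{2} = - \frac{107}{2}$)
$29542 + t{\left(122 \right)} = 29542 - \frac{107}{2} = \frac{58977}{2}$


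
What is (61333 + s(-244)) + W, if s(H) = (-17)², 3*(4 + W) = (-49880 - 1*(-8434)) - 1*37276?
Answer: 106132/3 ≈ 35377.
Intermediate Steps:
W = -78734/3 (W = -4 + ((-49880 - 1*(-8434)) - 1*37276)/3 = -4 + ((-49880 + 8434) - 37276)/3 = -4 + (-41446 - 37276)/3 = -4 + (⅓)*(-78722) = -4 - 78722/3 = -78734/3 ≈ -26245.)
s(H) = 289
(61333 + s(-244)) + W = (61333 + 289) - 78734/3 = 61622 - 78734/3 = 106132/3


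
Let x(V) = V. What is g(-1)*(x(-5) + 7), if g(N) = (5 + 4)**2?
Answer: 162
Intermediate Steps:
g(N) = 81 (g(N) = 9**2 = 81)
g(-1)*(x(-5) + 7) = 81*(-5 + 7) = 81*2 = 162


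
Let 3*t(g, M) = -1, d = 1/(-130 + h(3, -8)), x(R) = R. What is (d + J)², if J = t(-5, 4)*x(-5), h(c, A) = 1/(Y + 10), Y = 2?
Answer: 60202081/21874329 ≈ 2.7522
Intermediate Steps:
h(c, A) = 1/12 (h(c, A) = 1/(2 + 10) = 1/12)
d = -12/1559 (d = 1/(-130 + 1/12) = 1/(-1559/12) = -12/1559 ≈ -0.0076972)
t(g, M) = -⅓ (t(g, M) = (⅓)*(-1) = -⅓)
J = 5/3 (J = -⅓*(-5) = 5/3 ≈ 1.6667)
(d + J)² = (-12/1559 + 5/3)² = (7759/4677)² = 60202081/21874329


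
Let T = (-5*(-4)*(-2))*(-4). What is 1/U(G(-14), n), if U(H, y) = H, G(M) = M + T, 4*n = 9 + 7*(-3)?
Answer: 1/146 ≈ 0.0068493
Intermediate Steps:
T = 160 (T = (20*(-2))*(-4) = -40*(-4) = 160)
n = -3 (n = (9 + 7*(-3))/4 = (9 - 21)/4 = (¼)*(-12) = -3)
G(M) = 160 + M (G(M) = M + 160 = 160 + M)
1/U(G(-14), n) = 1/(160 - 14) = 1/146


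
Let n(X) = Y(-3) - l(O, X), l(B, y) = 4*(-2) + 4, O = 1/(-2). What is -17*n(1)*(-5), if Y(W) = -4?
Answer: 0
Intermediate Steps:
O = -½ ≈ -0.50000
l(B, y) = -4 (l(B, y) = -8 + 4 = -4)
n(X) = 0 (n(X) = -4 - 1*(-4) = -4 + 4 = 0)
-17*n(1)*(-5) = -17*0*(-5) = 0*(-5) = 0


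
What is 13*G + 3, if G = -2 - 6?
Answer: -101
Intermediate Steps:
G = -8
13*G + 3 = 13*(-8) + 3 = -104 + 3 = -101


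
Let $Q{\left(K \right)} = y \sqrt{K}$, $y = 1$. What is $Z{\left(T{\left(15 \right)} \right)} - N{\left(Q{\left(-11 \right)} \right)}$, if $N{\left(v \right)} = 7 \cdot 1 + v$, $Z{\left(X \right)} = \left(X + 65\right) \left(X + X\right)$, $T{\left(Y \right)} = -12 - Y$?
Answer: $-2059 - i \sqrt{11} \approx -2059.0 - 3.3166 i$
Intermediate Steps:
$Z{\left(X \right)} = 2 X \left(65 + X\right)$ ($Z{\left(X \right)} = \left(65 + X\right) 2 X = 2 X \left(65 + X\right)$)
$Q{\left(K \right)} = \sqrt{K}$ ($Q{\left(K \right)} = 1 \sqrt{K} = \sqrt{K}$)
$N{\left(v \right)} = 7 + v$
$Z{\left(T{\left(15 \right)} \right)} - N{\left(Q{\left(-11 \right)} \right)} = 2 \left(-12 - 15\right) \left(65 - 27\right) - \left(7 + \sqrt{-11}\right) = 2 \left(-12 - 15\right) \left(65 - 27\right) - \left(7 + i \sqrt{11}\right) = 2 \left(-27\right) \left(65 - 27\right) - \left(7 + i \sqrt{11}\right) = 2 \left(-27\right) 38 - \left(7 + i \sqrt{11}\right) = -2052 - \left(7 + i \sqrt{11}\right) = -2059 - i \sqrt{11}$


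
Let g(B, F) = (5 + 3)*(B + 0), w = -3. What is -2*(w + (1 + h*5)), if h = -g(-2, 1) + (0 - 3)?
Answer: -126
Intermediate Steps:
g(B, F) = 8*B
h = 13 (h = -8*(-2) + (0 - 3) = -1*(-16) - 3 = 16 - 3 = 13)
-2*(w + (1 + h*5)) = -2*(-3 + (1 + 13*5)) = -2*(-3 + (1 + 65)) = -2*(-3 + 66) = -2*63 = -126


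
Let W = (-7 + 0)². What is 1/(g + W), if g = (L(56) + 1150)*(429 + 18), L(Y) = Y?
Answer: 1/539131 ≈ 1.8548e-6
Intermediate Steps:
W = 49 (W = (-7)² = 49)
g = 539082 (g = (56 + 1150)*(429 + 18) = 1206*447 = 539082)
1/(g + W) = 1/(539082 + 49) = 1/539131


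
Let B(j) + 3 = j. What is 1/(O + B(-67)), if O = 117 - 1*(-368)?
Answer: 1/415 ≈ 0.0024096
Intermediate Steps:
B(j) = -3 + j
O = 485 (O = 117 + 368 = 485)
1/(O + B(-67)) = 1/(485 + (-3 - 67)) = 1/(485 - 70) = 1/415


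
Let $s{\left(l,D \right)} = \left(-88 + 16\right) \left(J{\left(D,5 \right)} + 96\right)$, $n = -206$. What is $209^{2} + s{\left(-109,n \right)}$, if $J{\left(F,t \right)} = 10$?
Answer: $36049$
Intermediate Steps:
$s{\left(l,D \right)} = -7632$ ($s{\left(l,D \right)} = \left(-88 + 16\right) \left(10 + 96\right) = \left(-72\right) 106 = -7632$)
$209^{2} + s{\left(-109,n \right)} = 209^{2} - 7632 = 43681 - 7632 = 36049$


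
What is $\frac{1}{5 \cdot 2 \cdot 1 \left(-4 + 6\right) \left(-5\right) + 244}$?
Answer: $\frac{1}{144} \approx 0.0069444$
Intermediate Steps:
$\frac{1}{5 \cdot 2 \cdot 1 \left(-4 + 6\right) \left(-5\right) + 244} = \frac{1}{5 \cdot 2 \cdot 2 \left(-5\right) + 244} = \frac{1}{10 \left(-10\right) + 244} = \frac{1}{-100 + 244} = \frac{1}{144}$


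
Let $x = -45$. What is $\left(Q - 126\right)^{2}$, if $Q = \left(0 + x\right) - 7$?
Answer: $31684$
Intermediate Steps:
$Q = -52$ ($Q = \left(0 - 45\right) - 7 = -45 - 7 = -52$)
$\left(Q - 126\right)^{2} = \left(-52 - 126\right)^{2} = \left(-178\right)^{2} = 31684$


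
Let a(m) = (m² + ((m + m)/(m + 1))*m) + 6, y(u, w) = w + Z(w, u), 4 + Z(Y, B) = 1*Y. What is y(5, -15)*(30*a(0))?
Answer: -6120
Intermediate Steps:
Z(Y, B) = -4 + Y (Z(Y, B) = -4 + 1*Y = -4 + Y)
y(u, w) = -4 + 2*w (y(u, w) = w + (-4 + w) = -4 + 2*w)
a(m) = 6 + m² + 2*m²/(1 + m) (a(m) = (m² + ((2*m)/(1 + m))*m) + 6 = (m² + (2*m/(1 + m))*m) + 6 = (m² + 2*m²/(1 + m)) + 6 = 6 + m² + 2*m²/(1 + m))
y(5, -15)*(30*a(0)) = (-4 + 2*(-15))*(30*((6 + 0³ + 3*0² + 6*0)/(1 + 0))) = (-4 - 30)*(30*((6 + 0 + 3*0 + 0)/1)) = -1020*1*(6 + 0 + 0 + 0) = -1020*1*6 = -1020*6 = -34*180 = -6120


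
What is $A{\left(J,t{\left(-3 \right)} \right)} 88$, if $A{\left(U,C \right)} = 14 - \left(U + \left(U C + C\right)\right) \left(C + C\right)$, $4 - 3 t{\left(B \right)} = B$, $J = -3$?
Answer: $\frac{39424}{9} \approx 4380.4$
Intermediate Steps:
$t{\left(B \right)} = \frac{4}{3} - \frac{B}{3}$
$A{\left(U,C \right)} = 14 - 2 C \left(C + U + C U\right)$ ($A{\left(U,C \right)} = 14 - \left(U + \left(C U + C\right)\right) 2 C = 14 - \left(U + \left(C + C U\right)\right) 2 C = 14 - \left(C + U + C U\right) 2 C = 14 - 2 C \left(C + U + C U\right)$)
$A{\left(J,t{\left(-3 \right)} \right)} 88 = \left(14 - 2 \left(\frac{4}{3} - -1\right)^{2} - 2 \left(\frac{4}{3} - -1\right) \left(-3\right) - - 6 \left(\frac{4}{3} - -1\right)^{2}\right) 88 = \left(14 - 2 \left(\frac{4}{3} + 1\right)^{2} - 2 \left(\frac{4}{3} + 1\right) \left(-3\right) - - 6 \left(\frac{4}{3} + 1\right)^{2}\right) 88 = \left(14 - 2 \left(\frac{7}{3}\right)^{2} - \frac{14}{3} \left(-3\right) - - 6 \left(\frac{7}{3}\right)^{2}\right) 88 = \left(14 - \frac{98}{9} + 14 - \left(-6\right) \frac{49}{9}\right) 88 = \left(14 - \frac{98}{9} + 14 + \frac{98}{3}\right) 88 = \frac{448}{9} \cdot 88 = \frac{39424}{9}$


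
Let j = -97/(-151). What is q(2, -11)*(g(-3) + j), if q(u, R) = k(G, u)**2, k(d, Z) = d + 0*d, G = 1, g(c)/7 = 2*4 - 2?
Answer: 6439/151 ≈ 42.642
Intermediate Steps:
g(c) = 42 (g(c) = 7*(2*4 - 2) = 7*(8 - 2) = 7*6 = 42)
k(d, Z) = d (k(d, Z) = d + 0 = d)
q(u, R) = 1 (q(u, R) = 1**2 = 1)
j = 97/151 (j = -97*(-1/151) = 97/151 ≈ 0.64238)
q(2, -11)*(g(-3) + j) = 1*(42 + 97/151) = 1*(6439/151) = 6439/151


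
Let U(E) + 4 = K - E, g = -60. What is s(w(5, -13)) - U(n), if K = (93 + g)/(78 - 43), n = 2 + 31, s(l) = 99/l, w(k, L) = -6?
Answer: 1369/70 ≈ 19.557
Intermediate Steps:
n = 33
K = 33/35 (K = (93 - 60)/(78 - 43) = 33/35 ≈ 0.94286)
U(E) = -107/35 - E (U(E) = -4 + (33/35 - E) = -107/35 - E)
s(w(5, -13)) - U(n) = 99/(-6) - (-107/35 - 1*33) = 99*(-⅙) - (-107/35 - 33) = -33/2 - 1*(-1262/35) = -33/2 + 1262/35 = 1369/70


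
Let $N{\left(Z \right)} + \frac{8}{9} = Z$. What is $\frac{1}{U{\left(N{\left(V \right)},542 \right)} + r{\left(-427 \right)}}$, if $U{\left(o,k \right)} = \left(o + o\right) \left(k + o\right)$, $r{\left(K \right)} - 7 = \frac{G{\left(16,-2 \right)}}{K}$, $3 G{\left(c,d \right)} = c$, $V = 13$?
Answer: $\frac{34587}{464461559} \approx 7.4467 \cdot 10^{-5}$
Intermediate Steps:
$G{\left(c,d \right)} = \frac{c}{3}$
$N{\left(Z \right)} = - \frac{8}{9} + Z$
$r{\left(K \right)} = 7 + \frac{16}{3 K}$ ($r{\left(K \right)} = 7 + \frac{\frac{1}{3} \cdot 16}{K} = 7 + \frac{16}{3 K}$)
$U{\left(o,k \right)} = 2 o \left(k + o\right)$
$\frac{1}{U{\left(N{\left(V \right)},542 \right)} + r{\left(-427 \right)}} = \frac{1}{2 \left(- \frac{8}{9} + 13\right) \left(542 + \left(- \frac{8}{9} + 13\right)\right) + \left(7 + \frac{16}{3 \left(-427\right)}\right)} = \frac{1}{2 \cdot \frac{109}{9} \left(542 + \frac{109}{9}\right) + \left(7 + \frac{16}{3} \left(- \frac{1}{427}\right)\right)} = \frac{1}{2 \cdot \frac{109}{9} \cdot \frac{4987}{9} + \left(7 - \frac{16}{1281}\right)} = \frac{1}{\frac{1087166}{81} + \frac{8951}{1281}} = \frac{1}{\frac{464461559}{34587}} = \frac{34587}{464461559}$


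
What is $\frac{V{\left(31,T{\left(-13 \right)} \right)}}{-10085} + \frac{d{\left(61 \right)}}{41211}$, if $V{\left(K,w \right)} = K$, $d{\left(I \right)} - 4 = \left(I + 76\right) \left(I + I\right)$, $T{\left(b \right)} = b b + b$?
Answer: $\frac{167323489}{415612935} \approx 0.40259$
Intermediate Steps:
$T{\left(b \right)} = b + b^{2}$ ($T{\left(b \right)} = b^{2} + b = b + b^{2}$)
$d{\left(I \right)} = 4 + 2 I \left(76 + I\right)$ ($d{\left(I \right)} = 4 + \left(I + 76\right) \left(I + I\right) = 4 + \left(76 + I\right) 2 I = 4 + 2 I \left(76 + I\right)$)
$\frac{V{\left(31,T{\left(-13 \right)} \right)}}{-10085} + \frac{d{\left(61 \right)}}{41211} = \frac{31}{-10085} + \frac{4 + 2 \cdot 61^{2} + 152 \cdot 61}{41211} = 31 \left(- \frac{1}{10085}\right) + \left(4 + 2 \cdot 3721 + 9272\right) \frac{1}{41211} = - \frac{31}{10085} + \left(4 + 7442 + 9272\right) \frac{1}{41211} = - \frac{31}{10085} + 16718 \cdot \frac{1}{41211} = - \frac{31}{10085} + \frac{16718}{41211} = \frac{167323489}{415612935}$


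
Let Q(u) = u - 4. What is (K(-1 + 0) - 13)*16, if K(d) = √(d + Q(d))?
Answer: -208 + 16*I*√6 ≈ -208.0 + 39.192*I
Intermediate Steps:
Q(u) = -4 + u
K(d) = √(-4 + 2*d) (K(d) = √(d + (-4 + d)) = √(-4 + 2*d))
(K(-1 + 0) - 13)*16 = (√(-4 + 2*(-1 + 0)) - 13)*16 = (√(-4 + 2*(-1)) - 13)*16 = (√(-4 - 2) - 13)*16 = (√(-6) - 13)*16 = (I*√6 - 13)*16 = (-13 + I*√6)*16 = -208 + 16*I*√6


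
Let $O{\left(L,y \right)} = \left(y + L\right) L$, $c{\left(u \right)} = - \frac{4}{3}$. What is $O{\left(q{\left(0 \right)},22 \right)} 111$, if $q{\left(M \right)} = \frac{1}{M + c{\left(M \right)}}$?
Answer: $- \frac{28305}{16} \approx -1769.1$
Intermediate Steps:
$c{\left(u \right)} = - \frac{4}{3}$ ($c{\left(u \right)} = \left(-4\right) \frac{1}{3} = - \frac{4}{3}$)
$q{\left(M \right)} = \frac{1}{- \frac{4}{3} + M}$ ($q{\left(M \right)} = \frac{1}{M - \frac{4}{3}} = \frac{1}{- \frac{4}{3} + M}$)
$O{\left(L,y \right)} = L \left(L + y\right)$ ($O{\left(L,y \right)} = \left(L + y\right) L = L \left(L + y\right)$)
$O{\left(q{\left(0 \right)},22 \right)} 111 = \frac{3}{-4 + 3 \cdot 0} \left(\frac{3}{-4 + 3 \cdot 0} + 22\right) 111 = \frac{3}{-4 + 0} \left(\frac{3}{-4 + 0} + 22\right) 111 = \frac{3}{-4} \left(\frac{3}{-4} + 22\right) 111 = 3 \left(- \frac{1}{4}\right) \left(3 \left(- \frac{1}{4}\right) + 22\right) 111 = - \frac{3 \left(- \frac{3}{4} + 22\right)}{4} \cdot 111 = \left(- \frac{3}{4}\right) \frac{85}{4} \cdot 111 = \left(- \frac{255}{16}\right) 111 = - \frac{28305}{16}$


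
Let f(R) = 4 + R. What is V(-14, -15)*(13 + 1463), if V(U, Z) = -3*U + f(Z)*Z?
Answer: 305532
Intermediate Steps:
V(U, Z) = -3*U + Z*(4 + Z) (V(U, Z) = -3*U + (4 + Z)*Z = -3*U + Z*(4 + Z))
V(-14, -15)*(13 + 1463) = (-3*(-14) - 15*(4 - 15))*(13 + 1463) = (42 - 15*(-11))*1476 = (42 + 165)*1476 = 207*1476 = 305532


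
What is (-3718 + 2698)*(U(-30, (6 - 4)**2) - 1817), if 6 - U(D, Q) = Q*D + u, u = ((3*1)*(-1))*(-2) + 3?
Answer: 1734000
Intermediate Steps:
u = 9 (u = (3*(-1))*(-2) + 3 = -3*(-2) + 3 = 6 + 3 = 9)
U(D, Q) = -3 - D*Q (U(D, Q) = 6 - (Q*D + 9) = 6 - (D*Q + 9) = 6 - (9 + D*Q) = 6 + (-9 - D*Q) = -3 - D*Q)
(-3718 + 2698)*(U(-30, (6 - 4)**2) - 1817) = (-3718 + 2698)*((-3 - 1*(-30)*(6 - 4)**2) - 1817) = -1020*((-3 - 1*(-30)*2**2) - 1817) = -1020*((-3 - 1*(-30)*4) - 1817) = -1020*((-3 + 120) - 1817) = -1020*(117 - 1817) = -1020*(-1700) = 1734000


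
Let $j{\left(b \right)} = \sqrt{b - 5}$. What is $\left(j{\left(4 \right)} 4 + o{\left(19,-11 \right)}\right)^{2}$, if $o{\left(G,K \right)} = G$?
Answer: $345 + 152 i \approx 345.0 + 152.0 i$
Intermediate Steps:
$j{\left(b \right)} = \sqrt{-5 + b}$
$\left(j{\left(4 \right)} 4 + o{\left(19,-11 \right)}\right)^{2} = \left(\sqrt{-5 + 4} \cdot 4 + 19\right)^{2} = \left(\sqrt{-1} \cdot 4 + 19\right)^{2} = \left(i 4 + 19\right)^{2} = \left(4 i + 19\right)^{2} = \left(19 + 4 i\right)^{2}$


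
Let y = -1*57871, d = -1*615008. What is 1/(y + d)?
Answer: -1/672879 ≈ -1.4862e-6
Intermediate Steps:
d = -615008
y = -57871
1/(y + d) = 1/(-57871 - 615008) = 1/(-672879) = -1/672879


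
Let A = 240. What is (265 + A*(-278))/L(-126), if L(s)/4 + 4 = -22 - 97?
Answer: 66455/492 ≈ 135.07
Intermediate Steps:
L(s) = -492 (L(s) = -16 + 4*(-22 - 97) = -16 + 4*(-119) = -16 - 476 = -492)
(265 + A*(-278))/L(-126) = (265 + 240*(-278))/(-492) = (265 - 66720)*(-1/492) = -66455*(-1/492) = 66455/492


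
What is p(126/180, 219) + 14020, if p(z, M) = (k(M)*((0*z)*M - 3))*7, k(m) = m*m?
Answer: -993161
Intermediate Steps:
k(m) = m²
p(z, M) = -21*M² (p(z, M) = (M²*((0*z)*M - 3))*7 = (M²*(0*M - 3))*7 = (M²*(0 - 3))*7 = (M²*(-3))*7 = -3*M²*7 = -21*M²)
p(126/180, 219) + 14020 = -21*219² + 14020 = -21*47961 + 14020 = -1007181 + 14020 = -993161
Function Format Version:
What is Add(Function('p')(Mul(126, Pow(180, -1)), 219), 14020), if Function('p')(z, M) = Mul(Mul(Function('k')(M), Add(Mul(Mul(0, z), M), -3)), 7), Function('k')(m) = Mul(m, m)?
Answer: -993161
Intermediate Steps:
Function('k')(m) = Pow(m, 2)
Function('p')(z, M) = Mul(-21, Pow(M, 2)) (Function('p')(z, M) = Mul(Mul(Pow(M, 2), Add(Mul(Mul(0, z), M), -3)), 7) = Mul(Mul(Pow(M, 2), Add(Mul(0, M), -3)), 7) = Mul(Mul(Pow(M, 2), Add(0, -3)), 7) = Mul(Mul(Pow(M, 2), -3), 7) = Mul(Mul(-3, Pow(M, 2)), 7) = Mul(-21, Pow(M, 2)))
Add(Function('p')(Mul(126, Pow(180, -1)), 219), 14020) = Add(Mul(-21, Pow(219, 2)), 14020) = Add(Mul(-21, 47961), 14020) = Add(-1007181, 14020) = -993161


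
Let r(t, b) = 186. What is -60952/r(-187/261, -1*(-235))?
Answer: -30476/93 ≈ -327.70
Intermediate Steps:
-60952/r(-187/261, -1*(-235)) = -60952/186 = -60952*1/186 = -30476/93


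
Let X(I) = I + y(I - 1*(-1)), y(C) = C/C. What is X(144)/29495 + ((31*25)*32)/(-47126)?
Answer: -72464273/138998137 ≈ -0.52133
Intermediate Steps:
y(C) = 1
X(I) = 1 + I (X(I) = I + 1 = 1 + I)
X(144)/29495 + ((31*25)*32)/(-47126) = (1 + 144)/29495 + ((31*25)*32)/(-47126) = 145*(1/29495) + (775*32)*(-1/47126) = 29/5899 + 24800*(-1/47126) = 29/5899 - 12400/23563 = -72464273/138998137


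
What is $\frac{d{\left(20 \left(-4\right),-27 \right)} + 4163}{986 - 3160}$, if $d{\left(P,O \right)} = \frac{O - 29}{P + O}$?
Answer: $- \frac{445497}{232618} \approx -1.9151$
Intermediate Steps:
$d{\left(P,O \right)} = \frac{-29 + O}{O + P}$ ($d{\left(P,O \right)} = \frac{O - 29}{O + P} = \frac{-29 + O}{O + P}$)
$\frac{d{\left(20 \left(-4\right),-27 \right)} + 4163}{986 - 3160} = \frac{\frac{-29 - 27}{-27 + 20 \left(-4\right)} + 4163}{986 - 3160} = \frac{\frac{1}{-27 - 80} \left(-56\right) + 4163}{-2174} = \left(\frac{1}{-107} \left(-56\right) + 4163\right) \left(- \frac{1}{2174}\right) = \left(\left(- \frac{1}{107}\right) \left(-56\right) + 4163\right) \left(- \frac{1}{2174}\right) = \left(\frac{56}{107} + 4163\right) \left(- \frac{1}{2174}\right) = \frac{445497}{107} \left(- \frac{1}{2174}\right) = - \frac{445497}{232618}$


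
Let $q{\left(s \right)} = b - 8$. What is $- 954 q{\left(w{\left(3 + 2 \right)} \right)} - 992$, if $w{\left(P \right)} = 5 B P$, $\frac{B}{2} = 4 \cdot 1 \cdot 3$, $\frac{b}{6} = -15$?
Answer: $92500$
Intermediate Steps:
$b = -90$ ($b = 6 \left(-15\right) = -90$)
$B = 24$ ($B = 2 \cdot 4 \cdot 1 \cdot 3 = 2 \cdot 4 \cdot 3 = 2 \cdot 12 = 24$)
$w{\left(P \right)} = 120 P$ ($w{\left(P \right)} = 5 \cdot 24 P = 120 P$)
$q{\left(s \right)} = -98$ ($q{\left(s \right)} = -90 - 8 = -98$)
$- 954 q{\left(w{\left(3 + 2 \right)} \right)} - 992 = \left(-954\right) \left(-98\right) - 992 = 93492 - 992 = 92500$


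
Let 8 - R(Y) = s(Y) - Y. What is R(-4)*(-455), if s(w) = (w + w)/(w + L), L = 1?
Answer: -1820/3 ≈ -606.67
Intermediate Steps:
s(w) = 2*w/(1 + w) (s(w) = (w + w)/(w + 1) = (2*w)/(1 + w) = 2*w/(1 + w))
R(Y) = 8 + Y - 2*Y/(1 + Y) (R(Y) = 8 - (2*Y/(1 + Y) - Y) = 8 - (-Y + 2*Y/(1 + Y)) = 8 + (Y - 2*Y/(1 + Y)) = 8 + Y - 2*Y/(1 + Y))
R(-4)*(-455) = ((8 + (-4)**2 + 7*(-4))/(1 - 4))*(-455) = ((8 + 16 - 28)/(-3))*(-455) = -1/3*(-4)*(-455) = (4/3)*(-455) = -1820/3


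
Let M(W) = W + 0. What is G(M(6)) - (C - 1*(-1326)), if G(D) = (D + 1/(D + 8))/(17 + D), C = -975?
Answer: -112937/322 ≈ -350.74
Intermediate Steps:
M(W) = W
G(D) = (D + 1/(8 + D))/(17 + D)
G(M(6)) - (C - 1*(-1326)) = (1 + 6² + 8*6)/(136 + 6² + 25*6) - (-975 - 1*(-1326)) = (1 + 36 + 48)/(136 + 36 + 150) - (-975 + 1326) = 85/322 - 1*351 = (1/322)*85 - 351 = 85/322 - 351 = -112937/322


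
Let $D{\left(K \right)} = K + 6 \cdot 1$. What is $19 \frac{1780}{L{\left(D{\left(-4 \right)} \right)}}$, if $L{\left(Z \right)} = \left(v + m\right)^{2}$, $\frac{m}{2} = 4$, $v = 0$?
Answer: $\frac{8455}{16} \approx 528.44$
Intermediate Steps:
$m = 8$ ($m = 2 \cdot 4 = 8$)
$D{\left(K \right)} = 6 + K$ ($D{\left(K \right)} = K + 6 = 6 + K$)
$L{\left(Z \right)} = 64$ ($L{\left(Z \right)} = \left(0 + 8\right)^{2} = 8^{2} = 64$)
$19 \frac{1780}{L{\left(D{\left(-4 \right)} \right)}} = 19 \cdot \frac{1780}{64} = 19 \cdot 1780 \cdot \frac{1}{64} = 19 \cdot \frac{445}{16} = \frac{8455}{16}$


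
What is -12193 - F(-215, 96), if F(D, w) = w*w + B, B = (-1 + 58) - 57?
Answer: -21409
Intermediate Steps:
B = 0 (B = 57 - 57 = 0)
F(D, w) = w**2 (F(D, w) = w*w + 0 = w**2 + 0 = w**2)
-12193 - F(-215, 96) = -12193 - 1*96**2 = -12193 - 1*9216 = -12193 - 9216 = -21409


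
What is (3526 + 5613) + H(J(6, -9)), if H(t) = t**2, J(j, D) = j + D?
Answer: 9148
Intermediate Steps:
J(j, D) = D + j
(3526 + 5613) + H(J(6, -9)) = (3526 + 5613) + (-9 + 6)**2 = 9139 + (-3)**2 = 9139 + 9 = 9148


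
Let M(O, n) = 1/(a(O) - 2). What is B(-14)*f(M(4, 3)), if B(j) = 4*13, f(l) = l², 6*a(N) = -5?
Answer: 1872/289 ≈ 6.4775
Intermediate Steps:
a(N) = -⅚ (a(N) = (⅙)*(-5) = -⅚)
M(O, n) = -6/17 (M(O, n) = 1/(-⅚ - 2) = 1/(-17/6) = -6/17)
B(j) = 52
B(-14)*f(M(4, 3)) = 52*(-6/17)² = 52*(36/289) = 1872/289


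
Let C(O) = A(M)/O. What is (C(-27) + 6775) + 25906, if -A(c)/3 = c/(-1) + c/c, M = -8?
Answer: 32682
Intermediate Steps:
A(c) = -3 + 3*c (A(c) = -3*(c/(-1) + c/c) = -3*(c*(-1) + 1) = -3*(-c + 1) = -3*(1 - c) = -3 + 3*c)
C(O) = -27/O (C(O) = (-3 + 3*(-8))/O = (-3 - 24)/O = -27/O)
(C(-27) + 6775) + 25906 = (-27/(-27) + 6775) + 25906 = (-27*(-1/27) + 6775) + 25906 = (1 + 6775) + 25906 = 6776 + 25906 = 32682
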